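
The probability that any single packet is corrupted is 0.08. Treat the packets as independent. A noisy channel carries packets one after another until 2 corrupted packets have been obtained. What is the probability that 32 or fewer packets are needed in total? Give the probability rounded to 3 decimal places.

0.738

Finishing within 32 packets ⇔ at least 2 successes in the first 32. With X ~ Binomial(32, 0.08), P(Y ≤ 32) = 1 − P(X ≤ 1).
  k=0: C(32,0)·0.08^0·0.92^32 = 0.06938
  k=1: C(32,1)·0.08^1·0.92^31 = 0.19305
1 − 0.26242 = 0.73758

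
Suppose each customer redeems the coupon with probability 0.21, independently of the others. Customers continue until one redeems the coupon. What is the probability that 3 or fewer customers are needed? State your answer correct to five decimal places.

0.50696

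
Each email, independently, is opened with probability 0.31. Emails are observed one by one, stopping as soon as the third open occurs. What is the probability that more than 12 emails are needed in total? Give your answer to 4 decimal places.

Needing more than 12 emails ⇔ fewer than 3 successes in the first 12. With X ~ Binomial(12, 0.31), P(Y > 12) = P(X ≤ 2).
  k=0: C(12,0)·0.31^0·0.69^12 = 0.011646
  k=1: C(12,1)·0.31^1·0.69^11 = 0.062789
  k=2: C(12,2)·0.31^2·0.69^10 = 0.155152
P(X ≤ 2) = 0.229588

0.2296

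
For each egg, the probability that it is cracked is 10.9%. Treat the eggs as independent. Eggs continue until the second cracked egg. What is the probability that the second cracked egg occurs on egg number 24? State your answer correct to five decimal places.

0.02157

Y = trial on which the second success occurs; negative binomial, r=2, p=0.109.
P(Y=24) = C(23,1) · p^2 · (1−p)^22
= 23 · 0.011881 · 0.078942 = 0.0215720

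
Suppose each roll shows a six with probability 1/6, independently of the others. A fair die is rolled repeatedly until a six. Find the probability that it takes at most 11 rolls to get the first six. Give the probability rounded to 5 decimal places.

0.86541

Y = number of rolls to the first success; geometric, p = 0.166667.
P(Y ≤ 11) = 1 − (1−p)^11 = 1 − 0.1345880 = 0.8654120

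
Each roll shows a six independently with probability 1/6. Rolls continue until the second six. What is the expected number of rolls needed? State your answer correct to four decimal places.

Y = total rolls until the second success; negative binomial with r=2, p=0.166667.
E[Y] = r / p = 2 / 0.166667 = 12.000000

12.0000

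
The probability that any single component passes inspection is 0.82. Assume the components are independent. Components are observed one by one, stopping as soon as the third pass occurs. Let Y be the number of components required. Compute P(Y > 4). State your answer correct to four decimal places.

0.1509

Needing more than 4 components ⇔ fewer than 3 successes in the first 4. With X ~ Binomial(4, 0.82), P(Y > 4) = P(X ≤ 2).
  k=0: C(4,0)·0.82^0·0.18^4 = 0.001050
  k=1: C(4,1)·0.82^1·0.18^3 = 0.019129
  k=2: C(4,2)·0.82^2·0.18^2 = 0.130715
P(X ≤ 2) = 0.150893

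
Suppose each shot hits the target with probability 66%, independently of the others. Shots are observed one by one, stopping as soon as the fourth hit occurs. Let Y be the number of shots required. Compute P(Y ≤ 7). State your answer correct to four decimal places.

Finishing within 7 shots ⇔ at least 4 successes in the first 7. With X ~ Binomial(7, 0.66), P(Y ≤ 7) = 1 − P(X ≤ 3).
  k=0: C(7,0)·0.66^0·0.34^7 = 0.000525
  k=1: C(7,1)·0.66^1·0.34^6 = 0.007137
  k=2: C(7,2)·0.66^2·0.34^5 = 0.041563
  k=3: C(7,3)·0.66^3·0.34^4 = 0.134467
1 − 0.183692 = 0.816308

0.8163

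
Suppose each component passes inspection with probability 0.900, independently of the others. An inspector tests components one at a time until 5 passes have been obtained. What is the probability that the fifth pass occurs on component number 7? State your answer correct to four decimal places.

0.0886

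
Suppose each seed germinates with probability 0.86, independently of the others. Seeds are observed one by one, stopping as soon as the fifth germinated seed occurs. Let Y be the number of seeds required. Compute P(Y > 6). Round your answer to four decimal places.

Needing more than 6 seeds ⇔ fewer than 5 successes in the first 6. With X ~ Binomial(6, 0.86), P(Y > 6) = P(X ≤ 4).
  k=0: C(6,0)·0.86^0·0.14^6 = 0.000008
  k=1: C(6,1)·0.86^1·0.14^5 = 0.000278
  k=2: C(6,2)·0.86^2·0.14^4 = 0.004262
  k=3: C(6,3)·0.86^3·0.14^3 = 0.034907
  k=4: C(6,4)·0.86^4·0.14^2 = 0.160820
P(X ≤ 4) = 0.200274

0.2003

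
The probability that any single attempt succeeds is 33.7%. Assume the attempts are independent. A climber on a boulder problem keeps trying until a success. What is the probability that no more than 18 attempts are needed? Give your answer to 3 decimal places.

0.999

Y = number of attempts to the first success; geometric, p = 0.337.
P(Y ≤ 18) = 1 − (1−p)^18 = 1 − 0.00061 = 0.99939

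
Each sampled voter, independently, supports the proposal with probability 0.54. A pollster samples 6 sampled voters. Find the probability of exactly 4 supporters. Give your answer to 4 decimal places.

0.2699

X ~ Binomial(n=6, p=0.54).
P(X=4) = C(6,4) · p^4 · (1−p)^2
= 15 · 0.085031 · 0.2116 = 0.269887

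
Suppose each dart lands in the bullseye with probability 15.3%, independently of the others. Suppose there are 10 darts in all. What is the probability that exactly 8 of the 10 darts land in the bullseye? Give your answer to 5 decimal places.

X ~ Binomial(n=10, p=0.153).
P(X=8) = C(10,8) · p^8 · (1−p)^2
= 45 · 3.0028e-07 · 0.71741 = 0.0000097

0.00001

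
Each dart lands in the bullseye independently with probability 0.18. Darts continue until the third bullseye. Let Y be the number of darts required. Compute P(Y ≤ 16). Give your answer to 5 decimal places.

Finishing within 16 darts ⇔ at least 3 successes in the first 16. With X ~ Binomial(16, 0.18), P(Y ≤ 16) = 1 − P(X ≤ 2).
  k=0: C(16,0)·0.18^0·0.82^16 = 0.0417851
  k=1: C(16,1)·0.18^1·0.82^15 = 0.1467575
  k=2: C(16,2)·0.18^2·0.82^14 = 0.2416129
1 − 0.4301555 = 0.5698445

0.56984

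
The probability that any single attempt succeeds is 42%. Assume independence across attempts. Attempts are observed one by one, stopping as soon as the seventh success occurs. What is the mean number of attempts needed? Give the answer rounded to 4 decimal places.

16.6667

Y = total attempts until the seventh success; negative binomial with r=7, p=0.42.
E[Y] = r / p = 7 / 0.42 = 16.666667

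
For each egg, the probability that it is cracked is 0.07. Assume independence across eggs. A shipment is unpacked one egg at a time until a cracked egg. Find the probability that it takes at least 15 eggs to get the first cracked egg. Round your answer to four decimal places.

0.3620

Y = number of eggs to the first success; geometric, p = 0.07.
P(Y > 14) = P(first 14 all fail) = (1−p)^14 = 0.362044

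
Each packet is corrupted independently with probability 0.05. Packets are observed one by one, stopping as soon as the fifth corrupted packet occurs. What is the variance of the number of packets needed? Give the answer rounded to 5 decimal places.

Y = total packets until the fifth success; negative binomial with r=5, p=0.05.
Var(Y) = r(1−p)/p² = 5·0.95 / 0.05² = 1900.0000000

1900.00000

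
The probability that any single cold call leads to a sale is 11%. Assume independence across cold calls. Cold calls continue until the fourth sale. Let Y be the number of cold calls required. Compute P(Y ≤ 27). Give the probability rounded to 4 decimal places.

0.3454

Finishing within 27 cold calls ⇔ at least 4 successes in the first 27. With X ~ Binomial(27, 0.11), P(Y ≤ 27) = 1 − P(X ≤ 3).
  k=0: C(27,0)·0.11^0·0.89^27 = 0.043006
  k=1: C(27,1)·0.11^1·0.89^26 = 0.143515
  k=2: C(27,2)·0.11^2·0.89^25 = 0.230591
  k=3: C(27,3)·0.11^3·0.89^24 = 0.237500
1 − 0.654612 = 0.345388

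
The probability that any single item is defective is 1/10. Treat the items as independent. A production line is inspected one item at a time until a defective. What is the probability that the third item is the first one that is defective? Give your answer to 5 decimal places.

Geometric (trials to first success), p = 0.10.
P(Y = 3) = (1−p)^2 · p = 0.81 · 0.10 = 0.0810000

0.08100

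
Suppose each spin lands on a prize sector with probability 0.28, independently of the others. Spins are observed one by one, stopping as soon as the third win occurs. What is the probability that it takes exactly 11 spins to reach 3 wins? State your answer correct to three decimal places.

0.071

Y = trial on which the third success occurs; negative binomial, r=3, p=0.28.
P(Y=11) = C(10,2) · p^3 · (1−p)^8
= 45 · 0.021952 · 0.07222 = 0.07134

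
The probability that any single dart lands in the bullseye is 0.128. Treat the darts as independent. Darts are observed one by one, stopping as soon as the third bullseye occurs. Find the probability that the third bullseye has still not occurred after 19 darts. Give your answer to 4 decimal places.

0.5538

Needing more than 19 darts ⇔ fewer than 3 successes in the first 19. With X ~ Binomial(19, 0.128), P(Y > 19) = P(X ≤ 2).
  k=0: C(19,0)·0.128^0·0.872^19 = 0.074099
  k=1: C(19,1)·0.128^1·0.872^18 = 0.206662
  k=2: C(19,2)·0.128^2·0.872^17 = 0.273021
P(X ≤ 2) = 0.553782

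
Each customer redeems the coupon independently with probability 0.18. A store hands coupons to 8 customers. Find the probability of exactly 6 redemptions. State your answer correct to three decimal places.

0.001

X ~ Binomial(n=8, p=0.18).
P(X=6) = C(8,6) · p^6 · (1−p)^2
= 28 · 3.4012e-05 · 0.6724 = 0.00064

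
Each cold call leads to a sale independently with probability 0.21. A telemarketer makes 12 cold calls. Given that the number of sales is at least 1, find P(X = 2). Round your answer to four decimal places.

0.2929

X ~ Binomial(12, 0.21). Want P(X=2 | X≥1) = P(X=2) / P(X≥1).
P(X=2) = C(12,2)·0.21^2·0.79^10 = 0.275584
P(X≥1) = 1 − 0.059092 = 0.940908
Ratio = 0.275584 / 0.940908 = 0.292891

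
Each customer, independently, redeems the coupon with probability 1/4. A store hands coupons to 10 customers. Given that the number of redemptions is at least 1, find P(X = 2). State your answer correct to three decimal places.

0.298

X ~ Binomial(10, 0.25). Want P(X=2 | X≥1) = P(X=2) / P(X≥1).
P(X=2) = C(10,2)·0.25^2·0.75^8 = 0.28157
P(X≥1) = 1 − 0.05631 = 0.94369
Ratio = 0.28157 / 0.94369 = 0.29837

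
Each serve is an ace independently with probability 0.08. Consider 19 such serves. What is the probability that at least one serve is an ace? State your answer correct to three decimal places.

P(at least one) = 1 − P(none) = 1 − (1 − 0.08)^19
= 1 − 0.20510 = 0.79490

0.795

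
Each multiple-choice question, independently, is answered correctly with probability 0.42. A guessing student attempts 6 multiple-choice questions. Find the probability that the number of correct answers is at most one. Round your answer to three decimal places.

X ~ Binomial(6, 0.42); P(X ≤ 1) = Σ C(6,k) p^k (1−p)^(6−k) over k:
  k=0: C(6,0)·0.42^0·0.58^6 = 0.03807
  k=1: C(6,1)·0.42^1·0.58^5 = 0.16540
Total = 0.20347

0.203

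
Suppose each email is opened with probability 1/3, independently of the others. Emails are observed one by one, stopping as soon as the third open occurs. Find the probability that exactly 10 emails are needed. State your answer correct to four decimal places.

Y = trial on which the third success occurs; negative binomial, r=3, p=0.333333.
P(Y=10) = C(9,2) · p^3 · (1−p)^7
= 36 · 0.037037 · 0.058528 = 0.078037

0.0780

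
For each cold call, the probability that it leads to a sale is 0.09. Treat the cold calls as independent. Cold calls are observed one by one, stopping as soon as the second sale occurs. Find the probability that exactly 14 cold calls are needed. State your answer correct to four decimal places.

0.0340

Y = trial on which the second success occurs; negative binomial, r=2, p=0.09.
P(Y=14) = C(13,1) · p^2 · (1−p)^12
= 13 · 0.0081 · 0.32248 = 0.033957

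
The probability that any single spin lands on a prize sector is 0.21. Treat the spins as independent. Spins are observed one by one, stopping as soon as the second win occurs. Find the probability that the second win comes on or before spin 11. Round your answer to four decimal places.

Finishing within 11 spins ⇔ at least 2 successes in the first 11. With X ~ Binomial(11, 0.21), P(Y ≤ 11) = 1 − P(X ≤ 1).
  k=0: C(11,0)·0.21^0·0.79^11 = 0.074799
  k=1: C(11,1)·0.21^1·0.79^10 = 0.218717
1 − 0.293517 = 0.706483

0.7065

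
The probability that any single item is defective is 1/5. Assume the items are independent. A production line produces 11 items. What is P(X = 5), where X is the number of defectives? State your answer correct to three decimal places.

X ~ Binomial(n=11, p=0.20).
P(X=5) = C(11,5) · p^5 · (1−p)^6
= 462 · 0.00032 · 0.26214 = 0.03876

0.039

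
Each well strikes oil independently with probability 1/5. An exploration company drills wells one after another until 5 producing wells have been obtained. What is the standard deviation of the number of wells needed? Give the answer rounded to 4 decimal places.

10.0000

Y = total wells until the fifth success; negative binomial with r=5, p=0.20.
SD(Y) = √[r(1−p)/p²] = √(100.000000) = 10.000000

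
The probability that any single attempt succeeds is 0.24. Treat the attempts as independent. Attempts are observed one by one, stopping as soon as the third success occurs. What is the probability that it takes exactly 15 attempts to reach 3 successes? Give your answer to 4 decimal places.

0.0467

Y = trial on which the third success occurs; negative binomial, r=3, p=0.24.
P(Y=15) = C(14,2) · p^3 · (1−p)^12
= 91 · 0.013824 · 0.037133 = 0.046713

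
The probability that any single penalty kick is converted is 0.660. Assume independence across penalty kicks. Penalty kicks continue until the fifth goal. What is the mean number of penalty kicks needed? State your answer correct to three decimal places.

Y = total penalty kicks until the fifth success; negative binomial with r=5, p=0.66.
E[Y] = r / p = 5 / 0.66 = 7.57576

7.576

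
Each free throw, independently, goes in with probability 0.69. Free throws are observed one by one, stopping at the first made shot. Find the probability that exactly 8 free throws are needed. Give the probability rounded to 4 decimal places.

0.0002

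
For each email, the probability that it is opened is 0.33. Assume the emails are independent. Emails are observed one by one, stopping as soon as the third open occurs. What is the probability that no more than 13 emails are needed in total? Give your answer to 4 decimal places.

0.8557

Finishing within 13 emails ⇔ at least 3 successes in the first 13. With X ~ Binomial(13, 0.33), P(Y ≤ 13) = 1 − P(X ≤ 2).
  k=0: C(13,0)·0.33^0·0.67^13 = 0.005482
  k=1: C(13,1)·0.33^1·0.67^12 = 0.035104
  k=2: C(13,2)·0.33^2·0.67^11 = 0.103740
1 − 0.144326 = 0.855674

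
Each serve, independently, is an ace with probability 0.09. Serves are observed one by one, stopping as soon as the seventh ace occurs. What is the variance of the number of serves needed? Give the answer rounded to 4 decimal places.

786.4198

Y = total serves until the seventh success; negative binomial with r=7, p=0.09.
Var(Y) = r(1−p)/p² = 7·0.91 / 0.09² = 786.419753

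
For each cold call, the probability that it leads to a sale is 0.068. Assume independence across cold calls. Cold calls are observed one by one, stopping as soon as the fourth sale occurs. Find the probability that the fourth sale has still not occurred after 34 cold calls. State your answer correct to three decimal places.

0.802

Needing more than 34 cold calls ⇔ fewer than 4 successes in the first 34. With X ~ Binomial(34, 0.068), P(Y > 34) = P(X ≤ 3).
  k=0: C(34,0)·0.068^0·0.932^34 = 0.09123
  k=1: C(34,1)·0.068^1·0.932^33 = 0.22631
  k=2: C(34,2)·0.068^2·0.932^32 = 0.27245
  k=3: C(34,3)·0.068^3·0.932^31 = 0.21204
P(X ≤ 3) = 0.80203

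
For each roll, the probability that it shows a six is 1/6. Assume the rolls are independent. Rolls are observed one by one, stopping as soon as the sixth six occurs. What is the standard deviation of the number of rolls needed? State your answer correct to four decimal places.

Y = total rolls until the sixth success; negative binomial with r=6, p=0.166667.
SD(Y) = √[r(1−p)/p²] = √(180.000000) = 13.416408

13.4164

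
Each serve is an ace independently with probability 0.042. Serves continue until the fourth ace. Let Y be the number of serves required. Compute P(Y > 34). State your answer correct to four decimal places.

0.9470

Needing more than 34 serves ⇔ fewer than 4 successes in the first 34. With X ~ Binomial(34, 0.042), P(Y > 34) = P(X ≤ 3).
  k=0: C(34,0)·0.042^0·0.958^34 = 0.232502
  k=1: C(34,1)·0.042^1·0.958^33 = 0.346569
  k=2: C(34,2)·0.042^2·0.958^32 = 0.250702
  k=3: C(34,3)·0.042^3·0.958^31 = 0.117238
P(X ≤ 3) = 0.947012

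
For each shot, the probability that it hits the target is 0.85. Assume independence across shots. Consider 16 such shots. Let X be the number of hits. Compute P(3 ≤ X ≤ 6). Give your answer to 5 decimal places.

X ~ Binomial(16, 0.85); P(3 ≤ X ≤ 6) = Σ C(16,k) p^k (1−p)^(16−k) over k:
  k=3: C(16,3)·0.85^3·0.15^13 = 0.0000000
  k=4: C(16,4)·0.85^4·0.15^12 = 0.0000001
  k=5: C(16,5)·0.85^5·0.15^11 = 0.0000017
  k=6: C(16,6)·0.85^6·0.15^10 = 0.0000174
Total = 0.0000192

0.00002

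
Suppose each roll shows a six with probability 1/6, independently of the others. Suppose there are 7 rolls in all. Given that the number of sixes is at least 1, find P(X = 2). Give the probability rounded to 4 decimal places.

X ~ Binomial(7, 0.166667). Want P(X=2 | X≥1) = P(X=2) / P(X≥1).
P(X=2) = C(7,2)·0.166667^2·0.833333^5 = 0.234429
P(X≥1) = 1 − 0.279082 = 0.720918
Ratio = 0.234429 / 0.720918 = 0.325180

0.3252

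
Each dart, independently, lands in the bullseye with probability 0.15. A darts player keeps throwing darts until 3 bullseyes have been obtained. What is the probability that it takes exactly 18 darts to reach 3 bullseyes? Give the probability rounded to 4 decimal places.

0.0401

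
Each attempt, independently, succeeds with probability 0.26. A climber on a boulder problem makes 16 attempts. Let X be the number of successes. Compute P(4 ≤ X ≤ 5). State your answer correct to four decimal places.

0.4134

X ~ Binomial(16, 0.26); P(4 ≤ X ≤ 5) = Σ C(16,k) p^k (1−p)^(16−k) over k:
  k=4: C(16,4)·0.26^4·0.74^12 = 0.224257
  k=5: C(16,5)·0.26^5·0.74^11 = 0.189103
Total = 0.413360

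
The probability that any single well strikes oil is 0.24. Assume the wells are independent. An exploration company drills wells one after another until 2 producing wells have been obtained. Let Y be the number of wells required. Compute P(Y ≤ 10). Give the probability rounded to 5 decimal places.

0.73269

Finishing within 10 wells ⇔ at least 2 successes in the first 10. With X ~ Binomial(10, 0.24), P(Y ≤ 10) = 1 − P(X ≤ 1).
  k=0: C(10,0)·0.24^0·0.76^10 = 0.0642889
  k=1: C(10,1)·0.24^1·0.76^9 = 0.2030175
1 − 0.2673064 = 0.7326936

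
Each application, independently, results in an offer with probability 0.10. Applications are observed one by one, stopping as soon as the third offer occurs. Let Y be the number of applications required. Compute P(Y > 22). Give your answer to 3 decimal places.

0.620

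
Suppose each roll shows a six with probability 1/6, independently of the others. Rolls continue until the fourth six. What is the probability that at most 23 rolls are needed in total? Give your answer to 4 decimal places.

0.5488

Finishing within 23 rolls ⇔ at least 4 successes in the first 23. With X ~ Binomial(23, 0.166667), P(Y ≤ 23) = 1 − P(X ≤ 3).
  k=0: C(23,0)·0.166667^0·0.833333^23 = 0.015095
  k=1: C(23,1)·0.166667^1·0.833333^22 = 0.069437
  k=2: C(23,2)·0.166667^2·0.833333^21 = 0.152761
  k=3: C(23,3)·0.166667^3·0.833333^20 = 0.213865
1 − 0.451158 = 0.548842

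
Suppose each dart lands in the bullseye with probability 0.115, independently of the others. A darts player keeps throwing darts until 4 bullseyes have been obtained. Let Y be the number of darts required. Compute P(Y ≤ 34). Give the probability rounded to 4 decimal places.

Finishing within 34 darts ⇔ at least 4 successes in the first 34. With X ~ Binomial(34, 0.115), P(Y ≤ 34) = 1 − P(X ≤ 3).
  k=0: C(34,0)·0.115^0·0.885^34 = 0.015706
  k=1: C(34,1)·0.115^1·0.885^33 = 0.069391
  k=2: C(34,2)·0.115^2·0.885^32 = 0.148780
  k=3: C(34,3)·0.115^3·0.885^31 = 0.206218
1 − 0.440095 = 0.559905

0.5599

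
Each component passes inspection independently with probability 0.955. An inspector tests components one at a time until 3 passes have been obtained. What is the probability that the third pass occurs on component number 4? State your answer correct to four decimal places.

0.1176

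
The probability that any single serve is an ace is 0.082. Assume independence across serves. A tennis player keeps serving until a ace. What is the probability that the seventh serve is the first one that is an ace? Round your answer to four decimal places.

0.0491

Geometric (trials to first success), p = 0.082.
P(Y = 7) = (1−p)^6 · p = 0.59849 · 0.082 = 0.049076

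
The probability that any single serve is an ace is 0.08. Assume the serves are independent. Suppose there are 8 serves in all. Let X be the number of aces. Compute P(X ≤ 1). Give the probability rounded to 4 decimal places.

X ~ Binomial(8, 0.08); P(X ≤ 1) = Σ C(8,k) p^k (1−p)^(8−k) over k:
  k=0: C(8,0)·0.08^0·0.92^8 = 0.513219
  k=1: C(8,1)·0.08^1·0.92^7 = 0.357022
Total = 0.870241

0.8702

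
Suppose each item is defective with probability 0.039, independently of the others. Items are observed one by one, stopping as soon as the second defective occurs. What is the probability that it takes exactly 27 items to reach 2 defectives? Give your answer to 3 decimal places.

Y = trial on which the second success occurs; negative binomial, r=2, p=0.039.
P(Y=27) = C(26,1) · p^2 · (1−p)^25
= 26 · 0.001521 · 0.3699 = 0.01463

0.015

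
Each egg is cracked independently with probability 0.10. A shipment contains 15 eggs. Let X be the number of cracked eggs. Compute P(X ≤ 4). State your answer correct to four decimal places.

0.9873

X ~ Binomial(15, 0.10); P(X ≤ 4) = Σ C(15,k) p^k (1−p)^(15−k) over k:
  k=0: C(15,0)·0.10^0·0.90^15 = 0.205891
  k=1: C(15,1)·0.10^1·0.90^14 = 0.343152
  k=2: C(15,2)·0.10^2·0.90^13 = 0.266896
  k=3: C(15,3)·0.10^3·0.90^12 = 0.128505
  k=4: C(15,4)·0.10^4·0.90^11 = 0.042835
Total = 0.987280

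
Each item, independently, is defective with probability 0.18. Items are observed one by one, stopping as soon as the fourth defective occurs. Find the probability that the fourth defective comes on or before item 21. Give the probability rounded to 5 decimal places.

0.53841

Finishing within 21 items ⇔ at least 4 successes in the first 21. With X ~ Binomial(21, 0.18), P(Y ≤ 21) = 1 − P(X ≤ 3).
  k=0: C(21,0)·0.18^0·0.82^21 = 0.0154914
  k=1: C(21,1)·0.18^1·0.82^20 = 0.0714116
  k=2: C(21,2)·0.18^2·0.82^19 = 0.1567572
  k=3: C(21,3)·0.18^3·0.82^18 = 0.2179307
1 − 0.4615910 = 0.5384090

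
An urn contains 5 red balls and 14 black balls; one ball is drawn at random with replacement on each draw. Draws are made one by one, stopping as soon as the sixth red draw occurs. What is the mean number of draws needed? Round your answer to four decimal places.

22.8000

Y = total draws until the sixth success; negative binomial with r=6, p=0.263158.
E[Y] = r / p = 6 / 0.263158 = 22.800000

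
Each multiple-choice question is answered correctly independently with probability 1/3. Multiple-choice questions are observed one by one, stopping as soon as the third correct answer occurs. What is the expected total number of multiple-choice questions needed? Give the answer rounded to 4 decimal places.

Y = total multiple-choice questions until the third success; negative binomial with r=3, p=0.333333.
E[Y] = r / p = 3 / 0.333333 = 9.000000

9.0000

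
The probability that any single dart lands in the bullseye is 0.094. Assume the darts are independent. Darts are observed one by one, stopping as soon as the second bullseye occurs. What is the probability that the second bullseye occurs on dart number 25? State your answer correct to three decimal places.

Y = trial on which the second success occurs; negative binomial, r=2, p=0.094.
P(Y=25) = C(24,1) · p^2 · (1−p)^23
= 24 · 0.008836 · 0.10326 = 0.02190

0.022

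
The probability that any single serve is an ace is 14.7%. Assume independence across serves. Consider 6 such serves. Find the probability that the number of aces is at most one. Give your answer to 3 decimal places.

X ~ Binomial(6, 0.147); P(X ≤ 1) = Σ C(6,k) p^k (1−p)^(6−k) over k:
  k=0: C(6,0)·0.147^0·0.853^6 = 0.38521
  k=1: C(6,1)·0.147^1·0.853^5 = 0.39830
Total = 0.78351

0.784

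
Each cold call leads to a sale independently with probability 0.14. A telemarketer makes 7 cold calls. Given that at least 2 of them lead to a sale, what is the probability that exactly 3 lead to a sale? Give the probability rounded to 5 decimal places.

X ~ Binomial(7, 0.14). Want P(X=3 | X≥2) = P(X=3) / P(X≥2).
P(X=3) = C(7,3)·0.14^3·0.86^4 = 0.0525347
P(X≥2) = 1 − 0.3479278 − 0.3964759 = 0.2555963
Ratio = 0.0525347 / 0.2555963 = 0.2055377

0.20554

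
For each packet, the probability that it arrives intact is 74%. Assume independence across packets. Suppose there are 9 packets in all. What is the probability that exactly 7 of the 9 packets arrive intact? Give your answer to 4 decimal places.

X ~ Binomial(n=9, p=0.74).
P(X=7) = C(9,7) · p^7 · (1−p)^2
= 36 · 0.12151 · 0.0676 = 0.295714

0.2957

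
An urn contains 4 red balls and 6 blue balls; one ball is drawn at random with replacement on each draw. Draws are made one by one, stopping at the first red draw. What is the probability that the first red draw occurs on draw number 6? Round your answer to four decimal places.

0.0311

Geometric (trials to first success), p = 0.40.
P(Y = 6) = (1−p)^5 · p = 0.07776 · 0.40 = 0.031104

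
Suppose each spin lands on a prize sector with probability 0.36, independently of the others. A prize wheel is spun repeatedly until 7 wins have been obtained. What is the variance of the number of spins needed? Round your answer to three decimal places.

34.568

Y = total spins until the seventh success; negative binomial with r=7, p=0.36.
Var(Y) = r(1−p)/p² = 7·0.64 / 0.36² = 34.56790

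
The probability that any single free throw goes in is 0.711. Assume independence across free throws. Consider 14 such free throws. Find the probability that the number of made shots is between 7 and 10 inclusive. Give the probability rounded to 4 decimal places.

0.5853

X ~ Binomial(14, 0.711); P(7 ≤ X ≤ 10) = Σ C(14,k) p^k (1−p)^(14−k) over k:
  k=7: C(14,7)·0.711^7·0.289^7 = 0.053079
  k=8: C(14,8)·0.711^8·0.289^6 = 0.114261
  k=9: C(14,9)·0.711^9·0.289^5 = 0.187404
  k=10: C(14,10)·0.711^10·0.289^4 = 0.230527
Total = 0.585271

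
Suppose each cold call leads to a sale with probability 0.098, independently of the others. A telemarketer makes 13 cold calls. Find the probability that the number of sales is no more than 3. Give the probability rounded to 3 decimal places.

X ~ Binomial(13, 0.098); P(X ≤ 3) = Σ C(13,k) p^k (1−p)^(13−k) over k:
  k=0: C(13,0)·0.098^0·0.902^13 = 0.26163
  k=1: C(13,1)·0.098^1·0.902^12 = 0.36953
  k=2: C(13,2)·0.098^2·0.902^11 = 0.24089
  k=3: C(13,3)·0.098^3·0.902^10 = 0.09596
Total = 0.96801

0.968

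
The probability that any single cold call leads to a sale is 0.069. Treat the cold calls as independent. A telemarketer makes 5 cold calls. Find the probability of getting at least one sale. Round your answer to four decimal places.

P(at least one) = 1 − P(none) = 1 − (1 − 0.069)^5
= 1 − 0.699437 = 0.300563

0.3006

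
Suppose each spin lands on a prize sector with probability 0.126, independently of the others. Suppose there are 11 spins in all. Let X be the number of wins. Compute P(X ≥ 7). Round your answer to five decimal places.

X ~ Binomial(11, 0.126); P(X ≥ 7) = Σ C(11,k) p^k (1−p)^(11−k) over k:
  k=7: C(11,7)·0.126^7·0.874^4 = 0.0000971
  k=8: C(11,8)·0.126^8·0.874^3 = 0.0000070
  k=9: C(11,9)·0.126^9·0.874^2 = 0.0000003
  k=10: C(11,10)·0.126^10·0.874^1 = 0.0000000
  k=11: C(11,11)·0.126^11·0.874^0 = 0.0000000
Total = 0.0001044

0.00010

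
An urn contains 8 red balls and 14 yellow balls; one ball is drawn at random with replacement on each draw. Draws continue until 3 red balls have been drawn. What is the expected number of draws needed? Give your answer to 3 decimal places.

8.250

Y = total draws until the third success; negative binomial with r=3, p=0.363636.
E[Y] = r / p = 3 / 0.363636 = 8.25000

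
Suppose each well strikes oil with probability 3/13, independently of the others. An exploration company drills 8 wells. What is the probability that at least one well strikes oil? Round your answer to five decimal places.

0.87741

P(at least one) = 1 − P(none) = 1 − (1 − 0.230769)^8
= 1 − 0.1225895 = 0.8774105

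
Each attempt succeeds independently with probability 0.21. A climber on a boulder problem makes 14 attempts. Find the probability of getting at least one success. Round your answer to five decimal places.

P(at least one) = 1 − P(none) = 1 − (1 − 0.21)^14
= 1 − 0.0368790 = 0.9631210

0.96312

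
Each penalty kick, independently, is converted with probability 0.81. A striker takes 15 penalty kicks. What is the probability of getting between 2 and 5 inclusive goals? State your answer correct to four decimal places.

0.0001

X ~ Binomial(15, 0.81); P(2 ≤ X ≤ 5) = Σ C(15,k) p^k (1−p)^(15−k) over k:
  k=2: C(15,2)·0.81^2·0.19^13 = 0.000000
  k=3: C(15,3)·0.81^3·0.19^12 = 0.000001
  k=4: C(15,4)·0.81^4·0.19^11 = 0.000007
  k=5: C(15,5)·0.81^5·0.19^10 = 0.000064
Total = 0.000072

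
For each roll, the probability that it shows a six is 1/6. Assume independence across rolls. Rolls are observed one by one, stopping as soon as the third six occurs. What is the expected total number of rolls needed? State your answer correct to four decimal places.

18.0000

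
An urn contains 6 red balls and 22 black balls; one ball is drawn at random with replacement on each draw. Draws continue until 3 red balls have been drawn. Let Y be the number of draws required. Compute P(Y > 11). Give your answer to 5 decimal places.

0.57004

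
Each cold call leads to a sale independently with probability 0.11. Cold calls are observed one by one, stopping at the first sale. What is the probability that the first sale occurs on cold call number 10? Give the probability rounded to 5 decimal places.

0.03854

Geometric (trials to first success), p = 0.11.
P(Y = 10) = (1−p)^9 · p = 0.35036 · 0.11 = 0.0385392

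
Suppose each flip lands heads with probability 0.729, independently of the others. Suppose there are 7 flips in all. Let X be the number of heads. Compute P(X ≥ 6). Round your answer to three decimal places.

0.394

X ~ Binomial(7, 0.729); P(X ≥ 6) = Σ C(7,k) p^k (1−p)^(7−k) over k:
  k=6: C(7,6)·0.729^6·0.271^1 = 0.28473
  k=7: C(7,7)·0.729^7·0.271^0 = 0.10942
Total = 0.39415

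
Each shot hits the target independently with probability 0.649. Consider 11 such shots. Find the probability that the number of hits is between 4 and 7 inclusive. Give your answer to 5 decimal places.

0.56474

X ~ Binomial(11, 0.649); P(4 ≤ X ≤ 7) = Σ C(11,k) p^k (1−p)^(11−k) over k:
  k=4: C(11,4)·0.649^4·0.351^7 = 0.0384275
  k=5: C(11,5)·0.649^5·0.351^6 = 0.0994737
  k=6: C(11,6)·0.649^6·0.351^5 = 0.1839271
  k=7: C(11,7)·0.649^7·0.351^4 = 0.2429155
Total = 0.5647438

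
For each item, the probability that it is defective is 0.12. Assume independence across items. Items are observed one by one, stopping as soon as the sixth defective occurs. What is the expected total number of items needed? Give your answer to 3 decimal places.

Y = total items until the sixth success; negative binomial with r=6, p=0.12.
E[Y] = r / p = 6 / 0.12 = 50.00000

50.000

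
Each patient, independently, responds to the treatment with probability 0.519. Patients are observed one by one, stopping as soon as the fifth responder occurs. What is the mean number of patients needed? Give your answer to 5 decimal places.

9.63391

Y = total patients until the fifth success; negative binomial with r=5, p=0.519.
E[Y] = r / p = 5 / 0.519 = 9.6339114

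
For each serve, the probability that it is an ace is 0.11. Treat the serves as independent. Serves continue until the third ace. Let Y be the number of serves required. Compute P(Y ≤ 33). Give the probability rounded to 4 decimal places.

0.7191

Finishing within 33 serves ⇔ at least 3 successes in the first 33. With X ~ Binomial(33, 0.11), P(Y ≤ 33) = 1 − P(X ≤ 2).
  k=0: C(33,0)·0.11^0·0.89^33 = 0.021373
  k=1: C(33,1)·0.11^1·0.89^32 = 0.087174
  k=2: C(33,2)·0.11^2·0.89^31 = 0.172389
1 − 0.280936 = 0.719064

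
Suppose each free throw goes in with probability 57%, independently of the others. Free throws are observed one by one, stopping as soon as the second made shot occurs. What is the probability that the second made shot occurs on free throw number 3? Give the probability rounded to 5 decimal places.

0.27941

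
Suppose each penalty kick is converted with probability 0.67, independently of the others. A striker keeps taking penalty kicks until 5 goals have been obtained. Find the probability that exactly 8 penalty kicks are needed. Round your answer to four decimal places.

0.1698

Y = trial on which the fifth success occurs; negative binomial, r=5, p=0.67.
P(Y=8) = C(7,4) · p^5 · (1−p)^3
= 35 · 0.13501 · 0.035937 = 0.169818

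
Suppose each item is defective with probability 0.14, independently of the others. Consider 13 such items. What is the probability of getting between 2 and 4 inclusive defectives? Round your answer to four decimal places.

X ~ Binomial(13, 0.14); P(2 ≤ X ≤ 4) = Σ C(13,k) p^k (1−p)^(13−k) over k:
  k=2: C(13,2)·0.14^2·0.86^11 = 0.290960
  k=3: C(13,3)·0.14^3·0.86^10 = 0.173674
  k=4: C(13,4)·0.14^4·0.86^9 = 0.070681
Total = 0.535315

0.5353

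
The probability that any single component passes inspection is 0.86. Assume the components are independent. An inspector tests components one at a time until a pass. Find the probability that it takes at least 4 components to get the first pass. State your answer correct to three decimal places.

0.003

Y = number of components to the first success; geometric, p = 0.86.
P(Y > 3) = P(first 3 all fail) = (1−p)^3 = 0.00274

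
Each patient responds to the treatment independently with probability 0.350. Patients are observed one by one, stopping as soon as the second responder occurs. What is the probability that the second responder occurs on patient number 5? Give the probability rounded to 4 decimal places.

Y = trial on which the second success occurs; negative binomial, r=2, p=0.35.
P(Y=5) = C(4,1) · p^2 · (1−p)^3
= 4 · 0.1225 · 0.27463 = 0.134566

0.1346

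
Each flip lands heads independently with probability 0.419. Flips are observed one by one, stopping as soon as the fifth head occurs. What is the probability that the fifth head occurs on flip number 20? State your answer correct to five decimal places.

0.01452

Y = trial on which the fifth success occurs; negative binomial, r=5, p=0.419.
P(Y=20) = C(19,4) · p^5 · (1−p)^15
= 3876 · 0.012914 · 0.00029016 = 0.0145243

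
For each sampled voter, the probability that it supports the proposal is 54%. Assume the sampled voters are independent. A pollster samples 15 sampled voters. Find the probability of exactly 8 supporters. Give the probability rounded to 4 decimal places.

X ~ Binomial(n=15, p=0.54).
P(X=8) = C(15,8) · p^8 · (1−p)^7
= 6435 · 0.0072302 · 0.0043582 = 0.202770

0.2028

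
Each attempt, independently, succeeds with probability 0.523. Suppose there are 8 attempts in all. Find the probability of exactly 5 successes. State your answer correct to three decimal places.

0.238

X ~ Binomial(n=8, p=0.523).
P(X=5) = C(8,5) · p^5 · (1−p)^3
= 56 · 0.03913 · 0.10853 = 0.23782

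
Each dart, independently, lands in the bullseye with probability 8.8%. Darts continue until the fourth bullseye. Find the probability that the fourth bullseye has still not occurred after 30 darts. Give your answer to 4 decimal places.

Needing more than 30 darts ⇔ fewer than 4 successes in the first 30. With X ~ Binomial(30, 0.088), P(Y > 30) = P(X ≤ 3).
  k=0: C(30,0)·0.088^0·0.912^30 = 0.063073
  k=1: C(30,1)·0.088^1·0.912^29 = 0.182580
  k=2: C(30,2)·0.088^2·0.912^28 = 0.255452
  k=3: C(30,3)·0.088^3·0.912^27 = 0.230057
P(X ≤ 3) = 0.731163

0.7312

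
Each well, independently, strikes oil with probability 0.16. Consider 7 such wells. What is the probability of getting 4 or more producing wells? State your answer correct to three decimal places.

0.015

X ~ Binomial(7, 0.16); P(X ≥ 4) = Σ C(7,k) p^k (1−p)^(7−k) over k:
  k=4: C(7,4)·0.16^4·0.84^3 = 0.01360
  k=5: C(7,5)·0.16^5·0.84^2 = 0.00155
  k=6: C(7,6)·0.16^6·0.84^1 = 0.00010
  k=7: C(7,7)·0.16^7·0.84^0 = 0.00000
Total = 0.01525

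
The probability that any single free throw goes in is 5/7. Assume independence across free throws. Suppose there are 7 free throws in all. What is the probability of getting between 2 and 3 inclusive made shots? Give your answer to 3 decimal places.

X ~ Binomial(7, 0.714286); P(2 ≤ X ≤ 3) = Σ C(7,k) p^k (1−p)^(7−k) over k:
  k=2: C(7,2)·0.714286^2·0.285714^5 = 0.02040
  k=3: C(7,3)·0.714286^3·0.285714^4 = 0.08500
Total = 0.10540

0.105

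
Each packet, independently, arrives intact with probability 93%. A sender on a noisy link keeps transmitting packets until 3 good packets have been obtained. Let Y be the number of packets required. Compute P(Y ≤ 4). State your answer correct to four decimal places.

Finishing within 4 packets ⇔ at least 3 successes in the first 4. With X ~ Binomial(4, 0.93), P(Y ≤ 4) = 1 − P(X ≤ 2).
  k=0: C(4,0)·0.93^0·0.07^4 = 0.000024
  k=1: C(4,1)·0.93^1·0.07^3 = 0.001276
  k=2: C(4,2)·0.93^2·0.07^2 = 0.025428
1 − 0.026728 = 0.973272

0.9733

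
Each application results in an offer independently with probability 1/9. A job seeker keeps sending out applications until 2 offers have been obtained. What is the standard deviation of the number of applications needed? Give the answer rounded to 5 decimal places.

Y = total applications until the second success; negative binomial with r=2, p=0.111111.
SD(Y) = √[r(1−p)/p²] = √(144.0000000) = 12.0000000

12.00000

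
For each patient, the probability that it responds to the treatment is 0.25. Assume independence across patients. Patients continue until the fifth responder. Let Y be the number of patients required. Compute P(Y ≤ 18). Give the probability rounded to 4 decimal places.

0.4813

Finishing within 18 patients ⇔ at least 5 successes in the first 18. With X ~ Binomial(18, 0.25), P(Y ≤ 18) = 1 − P(X ≤ 4).
  k=0: C(18,0)·0.25^0·0.75^18 = 0.005638
  k=1: C(18,1)·0.25^1·0.75^17 = 0.033826
  k=2: C(18,2)·0.25^2·0.75^16 = 0.095841
  k=3: C(18,3)·0.25^3·0.75^15 = 0.170384
  k=4: C(18,4)·0.25^4·0.75^14 = 0.212980
1 − 0.518669 = 0.481331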